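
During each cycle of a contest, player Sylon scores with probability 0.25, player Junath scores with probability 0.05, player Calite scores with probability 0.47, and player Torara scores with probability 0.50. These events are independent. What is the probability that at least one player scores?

0.8111875

Since the events are independent, P(none) is the product of the individual non-occurrence probabilities.
P(none) = (1 − 0.25) × (1 − 0.05) × (1 − 0.47) × (1 − 0.50) = 0.75 × 0.95 × 0.53 × 0.50 = 0.1888125
P(at least one) = 1 − 0.1888125 = 0.8111875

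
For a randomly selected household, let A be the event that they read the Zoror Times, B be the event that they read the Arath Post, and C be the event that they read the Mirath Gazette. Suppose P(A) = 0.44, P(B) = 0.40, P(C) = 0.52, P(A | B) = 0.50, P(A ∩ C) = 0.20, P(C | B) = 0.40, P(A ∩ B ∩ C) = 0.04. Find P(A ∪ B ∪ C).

0.84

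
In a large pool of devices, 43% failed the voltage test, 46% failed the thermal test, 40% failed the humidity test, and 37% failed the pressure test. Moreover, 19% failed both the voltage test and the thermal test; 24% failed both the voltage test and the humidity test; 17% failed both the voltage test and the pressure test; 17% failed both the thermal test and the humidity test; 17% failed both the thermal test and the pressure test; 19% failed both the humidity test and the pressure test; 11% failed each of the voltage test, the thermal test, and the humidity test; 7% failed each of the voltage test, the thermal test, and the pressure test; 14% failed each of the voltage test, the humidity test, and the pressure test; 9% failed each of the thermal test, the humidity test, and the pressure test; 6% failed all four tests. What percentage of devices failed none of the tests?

12%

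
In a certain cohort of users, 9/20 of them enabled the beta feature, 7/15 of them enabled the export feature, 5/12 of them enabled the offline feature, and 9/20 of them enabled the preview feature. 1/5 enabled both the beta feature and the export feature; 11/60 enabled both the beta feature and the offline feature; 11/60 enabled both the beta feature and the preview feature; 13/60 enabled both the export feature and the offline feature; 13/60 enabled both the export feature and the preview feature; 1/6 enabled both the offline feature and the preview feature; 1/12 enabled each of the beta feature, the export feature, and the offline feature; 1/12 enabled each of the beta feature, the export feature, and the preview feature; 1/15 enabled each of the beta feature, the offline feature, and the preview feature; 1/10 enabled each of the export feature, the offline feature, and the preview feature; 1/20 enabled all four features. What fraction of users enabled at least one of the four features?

9/10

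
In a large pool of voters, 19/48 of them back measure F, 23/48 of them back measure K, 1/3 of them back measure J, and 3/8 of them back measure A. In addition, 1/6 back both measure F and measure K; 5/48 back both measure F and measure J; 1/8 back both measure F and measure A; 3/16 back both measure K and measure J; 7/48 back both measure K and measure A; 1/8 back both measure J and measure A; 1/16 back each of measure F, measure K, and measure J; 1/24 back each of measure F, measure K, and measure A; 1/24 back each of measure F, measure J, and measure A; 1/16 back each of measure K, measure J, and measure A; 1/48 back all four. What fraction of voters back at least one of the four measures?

P(≥1) = 19/48 + 23/48 + 1/3 + 3/8 − 1/6 − 5/48 − 1/8 − 3/16 − 7/48 − 1/8 + 1/16 + 1/24 + 1/24 + 1/16 − 1/48 = 11/12

11/12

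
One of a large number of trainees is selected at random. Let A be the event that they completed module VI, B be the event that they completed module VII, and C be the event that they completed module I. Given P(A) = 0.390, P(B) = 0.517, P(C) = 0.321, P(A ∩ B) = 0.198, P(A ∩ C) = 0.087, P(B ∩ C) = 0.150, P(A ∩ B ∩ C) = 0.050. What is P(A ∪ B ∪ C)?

By inclusion–exclusion:
P(A ∪ B ∪ C) = 0.390 + 0.517 + 0.321 − 0.198 − 0.087 − 0.150 + 0.050 = 0.843

0.843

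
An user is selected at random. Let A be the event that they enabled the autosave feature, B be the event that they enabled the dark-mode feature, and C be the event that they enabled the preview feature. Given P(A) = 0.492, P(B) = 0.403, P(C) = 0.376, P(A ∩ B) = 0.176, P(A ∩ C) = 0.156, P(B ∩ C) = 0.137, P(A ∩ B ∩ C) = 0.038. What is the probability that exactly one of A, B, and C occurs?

P(exactly one) = 0.492 + 0.403 + 0.376 − 2·0.176 − 2·0.156 − 2·0.137 + 3·0.038 = 0.447

0.447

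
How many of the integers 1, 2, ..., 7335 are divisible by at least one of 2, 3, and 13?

5078

⌊7335/2⌋ + ⌊7335/3⌋ + ⌊7335/13⌋ − ⌊7335/6⌋ − ⌊7335/26⌋ − ⌊7335/39⌋ + ⌊7335/78⌋ = 3667 + 2445 + 564 − 1222 − 282 − 188 + 94 = 5078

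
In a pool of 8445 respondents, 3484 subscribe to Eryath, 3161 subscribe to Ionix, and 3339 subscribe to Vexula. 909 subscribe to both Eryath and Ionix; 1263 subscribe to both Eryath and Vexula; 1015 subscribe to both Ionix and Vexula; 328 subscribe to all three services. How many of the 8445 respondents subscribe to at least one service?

7125

Using inclusion–exclusion:
|union| = 3484 + 3161 + 3339 − 909 − 1263 − 1015 + 328 = 7125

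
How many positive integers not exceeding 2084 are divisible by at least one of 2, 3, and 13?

⌊2084/2⌋ + ⌊2084/3⌋ + ⌊2084/13⌋ − ⌊2084/6⌋ − ⌊2084/26⌋ − ⌊2084/39⌋ + ⌊2084/78⌋ = 1042 + 694 + 160 − 347 − 80 − 53 + 26 = 1442

1442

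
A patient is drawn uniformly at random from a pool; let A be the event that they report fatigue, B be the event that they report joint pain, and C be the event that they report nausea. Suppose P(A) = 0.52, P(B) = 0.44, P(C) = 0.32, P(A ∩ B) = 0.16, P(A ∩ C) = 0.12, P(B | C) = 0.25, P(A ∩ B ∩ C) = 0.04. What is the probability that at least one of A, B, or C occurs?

P(B ∩ C) = P(C)·P(B|C) = 0.32 × 0.25 = 0.08
P(A ∪ B ∪ C) = 0.52 + 0.44 + 0.32 − 0.16 − 0.12 − 0.08 + 0.04 = 0.96

0.96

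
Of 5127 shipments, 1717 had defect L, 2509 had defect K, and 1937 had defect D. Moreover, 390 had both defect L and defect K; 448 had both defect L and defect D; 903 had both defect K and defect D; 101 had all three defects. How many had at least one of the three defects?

4523

Inclusion–exclusion gives
|at least one| = 1717 + 2509 + 1937 − 390 − 448 − 903 + 101 = 4523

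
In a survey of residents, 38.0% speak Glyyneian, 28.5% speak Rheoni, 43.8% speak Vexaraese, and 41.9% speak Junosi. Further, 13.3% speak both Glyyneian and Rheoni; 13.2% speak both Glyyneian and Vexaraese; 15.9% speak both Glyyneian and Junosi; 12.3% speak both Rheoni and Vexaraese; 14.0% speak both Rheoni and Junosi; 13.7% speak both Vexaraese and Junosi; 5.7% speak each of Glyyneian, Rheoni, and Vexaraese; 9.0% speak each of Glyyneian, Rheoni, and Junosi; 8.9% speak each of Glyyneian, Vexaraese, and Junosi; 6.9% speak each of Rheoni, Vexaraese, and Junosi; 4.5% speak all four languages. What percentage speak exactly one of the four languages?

Using the inclusion–exclusion count for exactly one event:
P(exactly one) = 38.0 + 28.5 + 43.8 + 41.9 − 2·13.3 − 2·13.2 − 2·15.9 − 2·12.3 − 2·14.0 − 2·13.7 + 3·5.7 + 3·9.0 + 3·8.9 + 3·6.9 − 4·4.5 = 60.9%

60.9%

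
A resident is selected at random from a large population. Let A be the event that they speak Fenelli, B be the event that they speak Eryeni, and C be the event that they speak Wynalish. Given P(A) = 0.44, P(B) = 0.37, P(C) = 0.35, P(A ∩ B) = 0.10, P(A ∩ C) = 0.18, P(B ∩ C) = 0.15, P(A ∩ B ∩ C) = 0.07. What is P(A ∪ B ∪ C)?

0.80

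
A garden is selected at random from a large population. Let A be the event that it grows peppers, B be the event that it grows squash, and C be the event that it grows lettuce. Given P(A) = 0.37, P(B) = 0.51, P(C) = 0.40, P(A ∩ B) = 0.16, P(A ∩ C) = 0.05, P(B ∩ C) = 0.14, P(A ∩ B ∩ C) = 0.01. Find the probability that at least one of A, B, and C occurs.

0.94

Using inclusion–exclusion:
P(A ∪ B ∪ C) = 0.37 + 0.51 + 0.40 − 0.16 − 0.05 − 0.14 + 0.01 = 0.94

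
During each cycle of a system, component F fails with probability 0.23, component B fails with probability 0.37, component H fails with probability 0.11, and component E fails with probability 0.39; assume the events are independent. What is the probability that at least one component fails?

P(none) = (1 − 0.23) × (1 − 0.37) × (1 − 0.11) × (1 − 0.39) = 0.77 × 0.63 × 0.89 × 0.61 = 0.26336079
P(at least one) = 1 − 0.26336079 = 0.73663921

0.73663921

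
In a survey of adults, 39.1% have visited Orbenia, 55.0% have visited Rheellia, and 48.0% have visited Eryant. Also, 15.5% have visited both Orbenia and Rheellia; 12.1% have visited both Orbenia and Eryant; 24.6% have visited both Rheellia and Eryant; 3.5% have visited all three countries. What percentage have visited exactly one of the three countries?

P(exactly one) = 39.1 + 55.0 + 48.0 − 2·15.5 − 2·12.1 − 2·24.6 + 3·3.5 = 48.2%

48.2%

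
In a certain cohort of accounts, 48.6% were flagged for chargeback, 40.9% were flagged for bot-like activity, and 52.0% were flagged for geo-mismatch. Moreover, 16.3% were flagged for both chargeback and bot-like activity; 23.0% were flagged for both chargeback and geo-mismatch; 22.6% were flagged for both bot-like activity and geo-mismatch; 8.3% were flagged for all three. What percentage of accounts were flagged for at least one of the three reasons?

Inclusion–exclusion gives
P(union) = 48.6 + 40.9 + 52.0 − 16.3 − 23.0 − 22.6 + 8.3 = 87.9%

87.9%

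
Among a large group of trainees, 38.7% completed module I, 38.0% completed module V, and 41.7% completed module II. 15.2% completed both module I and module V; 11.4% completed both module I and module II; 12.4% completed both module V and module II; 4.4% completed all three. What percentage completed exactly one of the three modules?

53.6%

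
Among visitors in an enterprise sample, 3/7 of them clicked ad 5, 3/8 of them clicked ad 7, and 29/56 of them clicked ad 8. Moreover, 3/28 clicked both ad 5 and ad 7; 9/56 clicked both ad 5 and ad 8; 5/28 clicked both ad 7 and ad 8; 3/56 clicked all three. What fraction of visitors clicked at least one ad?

13/14

By inclusion–exclusion:
P(at least one) = 3/7 + 3/8 + 29/56 − 3/28 − 9/56 − 5/28 + 3/56 = 13/14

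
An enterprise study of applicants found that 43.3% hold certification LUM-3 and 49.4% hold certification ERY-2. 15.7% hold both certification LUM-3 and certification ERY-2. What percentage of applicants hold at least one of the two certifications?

77.0%

Inclusion–exclusion gives
P(≥1) = 43.3 + 49.4 − 15.7 = 77.0%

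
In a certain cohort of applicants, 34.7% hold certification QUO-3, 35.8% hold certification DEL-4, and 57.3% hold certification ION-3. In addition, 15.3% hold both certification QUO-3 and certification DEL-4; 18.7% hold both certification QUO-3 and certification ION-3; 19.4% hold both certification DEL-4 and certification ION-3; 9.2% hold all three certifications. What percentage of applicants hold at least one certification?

83.6%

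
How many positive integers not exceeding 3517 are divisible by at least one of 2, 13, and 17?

floor(3517/2) + floor(3517/13) + floor(3517/17) − floor(3517/26) − floor(3517/34) − floor(3517/221) + floor(3517/442) = 1758 + 270 + 206 − 135 − 103 − 15 + 7 = 1988

1988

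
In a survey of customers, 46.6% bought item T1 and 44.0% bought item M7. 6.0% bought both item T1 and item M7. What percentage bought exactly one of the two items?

78.6%

P(exactly one) = 46.6 + 44.0 − 2·6.0 = 78.6%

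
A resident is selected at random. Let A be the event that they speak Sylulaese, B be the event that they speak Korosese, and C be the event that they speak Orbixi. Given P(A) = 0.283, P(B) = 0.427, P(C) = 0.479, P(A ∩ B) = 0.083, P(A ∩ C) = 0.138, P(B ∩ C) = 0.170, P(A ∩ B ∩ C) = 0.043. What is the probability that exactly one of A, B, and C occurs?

Using the inclusion–exclusion count for exactly one event:
P(exactly one) = 0.283 + 0.427 + 0.479 − 2·0.083 − 2·0.138 − 2·0.170 + 3·0.043 = 0.536

0.536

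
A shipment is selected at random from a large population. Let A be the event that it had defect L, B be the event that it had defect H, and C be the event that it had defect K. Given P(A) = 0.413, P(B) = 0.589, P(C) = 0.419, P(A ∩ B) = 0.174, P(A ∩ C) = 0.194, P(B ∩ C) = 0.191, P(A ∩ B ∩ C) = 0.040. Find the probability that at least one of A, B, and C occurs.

P(A ∪ B ∪ C) = 0.413 + 0.589 + 0.419 − 0.174 − 0.194 − 0.191 + 0.040 = 0.902

0.902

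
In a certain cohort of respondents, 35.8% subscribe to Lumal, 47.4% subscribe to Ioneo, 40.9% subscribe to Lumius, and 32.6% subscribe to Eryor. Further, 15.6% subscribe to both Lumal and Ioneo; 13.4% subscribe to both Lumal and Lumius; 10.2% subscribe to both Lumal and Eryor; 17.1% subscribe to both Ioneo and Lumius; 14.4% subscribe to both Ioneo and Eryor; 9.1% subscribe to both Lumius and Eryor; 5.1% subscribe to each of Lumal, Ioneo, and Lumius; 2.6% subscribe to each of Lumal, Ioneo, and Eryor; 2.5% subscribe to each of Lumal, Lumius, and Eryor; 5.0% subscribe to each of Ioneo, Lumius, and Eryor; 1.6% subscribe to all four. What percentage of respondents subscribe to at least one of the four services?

By inclusion-exclusion,
P(union) = 35.8 + 47.4 + 40.9 + 32.6 − 15.6 − 13.4 − 10.2 − 17.1 − 14.4 − 9.1 + 5.1 + 2.6 + 2.5 + 5.0 − 1.6 = 90.5%

90.5%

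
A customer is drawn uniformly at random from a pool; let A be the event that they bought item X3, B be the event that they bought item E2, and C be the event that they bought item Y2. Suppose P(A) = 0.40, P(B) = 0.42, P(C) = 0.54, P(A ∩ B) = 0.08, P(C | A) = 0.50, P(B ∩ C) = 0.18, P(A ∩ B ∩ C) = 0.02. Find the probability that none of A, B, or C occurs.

0.08

P(A ∩ C) = P(A)·P(C|A) = 0.40 × 0.50 = 0.20
Using inclusion–exclusion:
P(A ∪ B ∪ C) = 0.40 + 0.42 + 0.54 − 0.08 − 0.20 − 0.18 + 0.02 = 0.92
P(none) = 1 − 0.92 = 0.08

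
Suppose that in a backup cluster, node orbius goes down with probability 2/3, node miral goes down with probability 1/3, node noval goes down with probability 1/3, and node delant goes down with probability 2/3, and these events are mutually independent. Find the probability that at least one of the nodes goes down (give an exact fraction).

77/81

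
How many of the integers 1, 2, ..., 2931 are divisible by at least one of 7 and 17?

566

By inclusion–exclusion:
418 + 172 − 24 = 566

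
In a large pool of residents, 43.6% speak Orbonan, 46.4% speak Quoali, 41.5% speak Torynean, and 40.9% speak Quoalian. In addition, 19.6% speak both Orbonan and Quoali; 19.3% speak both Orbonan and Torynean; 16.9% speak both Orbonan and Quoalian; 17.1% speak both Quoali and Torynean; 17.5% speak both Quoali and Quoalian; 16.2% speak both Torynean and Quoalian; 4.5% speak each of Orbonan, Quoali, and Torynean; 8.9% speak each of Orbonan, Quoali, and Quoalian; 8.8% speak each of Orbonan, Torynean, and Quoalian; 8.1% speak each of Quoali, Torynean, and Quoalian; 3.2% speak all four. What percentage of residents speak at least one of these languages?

92.9%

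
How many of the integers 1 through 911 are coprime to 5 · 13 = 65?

673

Inclusion–exclusion gives
floor(911/5) + floor(911/13) − floor(911/65) = 182 + 70 − 14 = 238
911 − 238 = 673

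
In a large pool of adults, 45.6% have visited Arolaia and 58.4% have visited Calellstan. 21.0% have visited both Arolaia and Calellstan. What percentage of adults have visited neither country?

Inclusion–exclusion gives
P(union) = 45.6 + 58.4 − 21.0 = 83.0%
P(none) = 100% − 83.0% = 17.0%

17.0%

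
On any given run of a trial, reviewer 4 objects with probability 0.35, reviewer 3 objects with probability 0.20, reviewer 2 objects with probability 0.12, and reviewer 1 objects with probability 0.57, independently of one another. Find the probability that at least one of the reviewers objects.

0.803232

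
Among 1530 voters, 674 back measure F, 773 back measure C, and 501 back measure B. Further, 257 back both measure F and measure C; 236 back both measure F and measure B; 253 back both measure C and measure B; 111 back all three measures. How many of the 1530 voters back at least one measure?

1313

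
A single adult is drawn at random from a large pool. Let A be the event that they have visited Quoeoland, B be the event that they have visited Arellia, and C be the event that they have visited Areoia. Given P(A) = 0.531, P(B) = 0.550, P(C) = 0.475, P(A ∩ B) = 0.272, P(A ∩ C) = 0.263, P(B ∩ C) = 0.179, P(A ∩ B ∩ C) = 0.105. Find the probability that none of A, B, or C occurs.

0.053

By inclusion–exclusion:
P(A ∪ B ∪ C) = 0.531 + 0.550 + 0.475 − 0.272 − 0.263 − 0.179 + 0.105 = 0.947
P(none) = 1 − 0.947 = 0.053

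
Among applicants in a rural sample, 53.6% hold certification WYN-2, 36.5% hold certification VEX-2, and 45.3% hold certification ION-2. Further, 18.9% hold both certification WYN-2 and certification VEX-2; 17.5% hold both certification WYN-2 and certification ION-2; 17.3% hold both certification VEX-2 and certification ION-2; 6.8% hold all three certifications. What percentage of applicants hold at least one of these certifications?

88.5%

By inclusion–exclusion:
P(≥1) = 53.6 + 36.5 + 45.3 − 18.9 − 17.5 − 17.3 + 6.8 = 88.5%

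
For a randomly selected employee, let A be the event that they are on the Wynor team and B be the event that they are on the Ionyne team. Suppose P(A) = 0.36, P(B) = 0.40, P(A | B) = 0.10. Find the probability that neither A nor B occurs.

0.28

P(A ∩ B) = P(B)·P(A|B) = 0.40 × 0.10 = 0.04
By inclusion-exclusion,
P(A ∪ B) = 0.36 + 0.40 − 0.04 = 0.72
P(none) = 1 − 0.72 = 0.28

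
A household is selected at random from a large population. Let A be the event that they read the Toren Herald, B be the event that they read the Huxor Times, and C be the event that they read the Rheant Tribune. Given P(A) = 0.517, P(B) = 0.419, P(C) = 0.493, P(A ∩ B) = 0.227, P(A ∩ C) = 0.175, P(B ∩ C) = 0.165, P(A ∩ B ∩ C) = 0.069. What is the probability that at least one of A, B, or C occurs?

0.931

P(A ∪ B ∪ C) = 0.517 + 0.419 + 0.493 − 0.227 − 0.175 − 0.165 + 0.069 = 0.931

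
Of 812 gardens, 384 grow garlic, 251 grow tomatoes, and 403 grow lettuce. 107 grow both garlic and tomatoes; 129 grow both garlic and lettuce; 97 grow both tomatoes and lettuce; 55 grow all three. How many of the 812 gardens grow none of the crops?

52

N(≥1) = 384 + 251 + 403 − 107 − 129 − 97 + 55 = 760
None: 812 − 760 = 52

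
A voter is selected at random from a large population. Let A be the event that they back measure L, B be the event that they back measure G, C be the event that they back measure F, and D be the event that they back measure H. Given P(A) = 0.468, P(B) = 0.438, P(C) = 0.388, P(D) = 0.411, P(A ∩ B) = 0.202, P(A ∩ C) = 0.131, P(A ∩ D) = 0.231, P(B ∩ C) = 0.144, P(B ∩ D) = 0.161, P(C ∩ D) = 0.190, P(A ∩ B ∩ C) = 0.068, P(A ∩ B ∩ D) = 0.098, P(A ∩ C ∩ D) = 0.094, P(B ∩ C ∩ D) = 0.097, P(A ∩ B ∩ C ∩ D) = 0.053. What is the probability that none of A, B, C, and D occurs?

0.050

By inclusion–exclusion:
P(A ∪ B ∪ C ∪ D) = 0.468 + 0.438 + 0.388 + 0.411 − 0.202 − 0.131 − 0.231 − 0.144 − 0.161 − 0.190 + 0.068 + 0.098 + 0.094 + 0.097 − 0.053 = 0.950
P(none) = 1 − 0.950 = 0.050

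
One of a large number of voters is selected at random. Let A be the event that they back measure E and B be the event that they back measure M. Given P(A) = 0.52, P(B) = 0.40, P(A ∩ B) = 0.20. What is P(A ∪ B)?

P(A ∪ B) = 0.52 + 0.40 − 0.20 = 0.72

0.72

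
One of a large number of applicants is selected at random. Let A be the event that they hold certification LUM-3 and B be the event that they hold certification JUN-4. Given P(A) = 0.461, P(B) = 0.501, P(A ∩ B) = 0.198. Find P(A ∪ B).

0.764

Apply inclusion-exclusion:
P(A ∪ B) = 0.461 + 0.501 − 0.198 = 0.764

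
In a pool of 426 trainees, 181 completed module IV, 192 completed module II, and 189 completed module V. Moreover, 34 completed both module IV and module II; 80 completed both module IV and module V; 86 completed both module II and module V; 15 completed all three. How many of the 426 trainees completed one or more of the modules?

377

Inclusion–exclusion gives
|union| = 181 + 192 + 189 − 34 − 80 − 86 + 15 = 377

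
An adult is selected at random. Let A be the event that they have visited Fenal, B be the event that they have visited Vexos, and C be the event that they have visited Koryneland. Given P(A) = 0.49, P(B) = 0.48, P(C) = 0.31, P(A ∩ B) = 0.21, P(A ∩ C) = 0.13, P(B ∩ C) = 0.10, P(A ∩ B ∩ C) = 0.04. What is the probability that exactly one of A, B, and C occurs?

0.52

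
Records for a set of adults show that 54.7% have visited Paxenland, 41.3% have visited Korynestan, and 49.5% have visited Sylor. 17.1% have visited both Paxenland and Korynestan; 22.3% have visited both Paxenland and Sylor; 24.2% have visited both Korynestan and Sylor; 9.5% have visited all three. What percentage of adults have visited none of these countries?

8.6%

Apply inclusion-exclusion:
P(≥1) = 54.7 + 41.3 + 49.5 − 17.1 − 22.3 − 24.2 + 9.5 = 91.4%
P(none) = 100% − 91.4% = 8.6%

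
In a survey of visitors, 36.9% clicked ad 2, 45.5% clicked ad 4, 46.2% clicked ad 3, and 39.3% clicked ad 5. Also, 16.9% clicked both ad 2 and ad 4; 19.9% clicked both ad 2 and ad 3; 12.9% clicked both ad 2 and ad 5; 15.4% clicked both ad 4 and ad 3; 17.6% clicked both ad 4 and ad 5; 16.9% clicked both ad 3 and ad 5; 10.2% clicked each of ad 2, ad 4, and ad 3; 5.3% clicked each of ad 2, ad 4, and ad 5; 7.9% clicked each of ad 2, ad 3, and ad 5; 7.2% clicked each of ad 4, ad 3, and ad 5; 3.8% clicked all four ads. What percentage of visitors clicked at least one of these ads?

95.1%

P(at least one) = 36.9 + 45.5 + 46.2 + 39.3 − 16.9 − 19.9 − 12.9 − 15.4 − 17.6 − 16.9 + 10.2 + 5.3 + 7.9 + 7.2 − 3.8 = 95.1%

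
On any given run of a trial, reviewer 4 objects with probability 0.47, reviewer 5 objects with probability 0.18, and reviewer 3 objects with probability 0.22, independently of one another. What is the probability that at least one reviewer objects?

0.661012

P(none) = (1 − 0.47) × (1 − 0.18) × (1 − 0.22) = 0.53 × 0.82 × 0.78 = 0.338988
P(at least one) = 1 − 0.338988 = 0.661012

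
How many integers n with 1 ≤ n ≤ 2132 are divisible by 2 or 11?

1066 + 193 − 96 = 1163

1163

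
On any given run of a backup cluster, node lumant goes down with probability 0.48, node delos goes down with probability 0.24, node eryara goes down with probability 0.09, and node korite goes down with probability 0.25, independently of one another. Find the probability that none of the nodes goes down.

0.269724

P(none) = (1 − 0.48) × (1 − 0.24) × (1 − 0.09) × (1 − 0.25) = 0.52 × 0.76 × 0.91 × 0.75 = 0.269724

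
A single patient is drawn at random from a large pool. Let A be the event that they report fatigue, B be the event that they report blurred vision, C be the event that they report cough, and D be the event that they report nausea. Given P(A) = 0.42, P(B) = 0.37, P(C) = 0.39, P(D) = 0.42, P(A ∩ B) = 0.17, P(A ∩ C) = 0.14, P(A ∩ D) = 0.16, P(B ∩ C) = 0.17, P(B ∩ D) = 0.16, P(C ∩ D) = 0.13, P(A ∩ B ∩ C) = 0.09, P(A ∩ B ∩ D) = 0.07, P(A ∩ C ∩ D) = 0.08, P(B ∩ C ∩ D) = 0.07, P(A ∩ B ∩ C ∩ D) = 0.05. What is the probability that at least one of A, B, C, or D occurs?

P(A ∪ B ∪ C ∪ D) = 0.42 + 0.37 + 0.39 + 0.42 − 0.17 − 0.14 − 0.16 − 0.17 − 0.16 − 0.13 + 0.09 + 0.07 + 0.08 + 0.07 − 0.05 = 0.93

0.93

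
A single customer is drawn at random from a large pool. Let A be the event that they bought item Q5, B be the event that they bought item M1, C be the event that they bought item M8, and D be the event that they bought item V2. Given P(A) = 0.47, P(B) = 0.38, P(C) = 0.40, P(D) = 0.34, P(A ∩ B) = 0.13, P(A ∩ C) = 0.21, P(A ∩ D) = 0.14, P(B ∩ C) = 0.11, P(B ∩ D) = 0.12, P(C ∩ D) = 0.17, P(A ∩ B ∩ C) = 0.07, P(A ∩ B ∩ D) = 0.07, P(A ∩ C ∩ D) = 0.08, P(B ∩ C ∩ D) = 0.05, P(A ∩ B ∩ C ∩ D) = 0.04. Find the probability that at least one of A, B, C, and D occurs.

0.94

Using inclusion–exclusion:
P(A ∪ B ∪ C ∪ D) = 0.47 + 0.38 + 0.40 + 0.34 − 0.13 − 0.21 − 0.14 − 0.11 − 0.12 − 0.17 + 0.07 + 0.07 + 0.08 + 0.05 − 0.04 = 0.94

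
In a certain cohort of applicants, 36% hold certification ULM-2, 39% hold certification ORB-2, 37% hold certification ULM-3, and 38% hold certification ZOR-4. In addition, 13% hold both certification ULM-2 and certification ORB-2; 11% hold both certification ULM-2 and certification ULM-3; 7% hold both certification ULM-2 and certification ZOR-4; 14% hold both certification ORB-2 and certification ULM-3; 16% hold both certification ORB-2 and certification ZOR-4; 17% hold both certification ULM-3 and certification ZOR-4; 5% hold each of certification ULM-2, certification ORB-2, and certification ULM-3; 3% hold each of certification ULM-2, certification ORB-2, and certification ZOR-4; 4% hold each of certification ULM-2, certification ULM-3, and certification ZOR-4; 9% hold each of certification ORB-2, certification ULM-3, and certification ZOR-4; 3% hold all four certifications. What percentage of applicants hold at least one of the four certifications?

90%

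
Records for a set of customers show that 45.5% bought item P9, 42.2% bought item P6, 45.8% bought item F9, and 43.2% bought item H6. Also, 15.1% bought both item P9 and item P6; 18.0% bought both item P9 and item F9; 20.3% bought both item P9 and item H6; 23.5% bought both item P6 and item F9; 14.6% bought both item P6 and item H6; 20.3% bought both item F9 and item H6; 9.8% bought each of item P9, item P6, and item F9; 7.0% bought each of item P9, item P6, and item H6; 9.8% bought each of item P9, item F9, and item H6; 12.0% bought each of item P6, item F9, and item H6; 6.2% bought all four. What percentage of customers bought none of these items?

2.7%

Inclusion–exclusion gives
P(union) = 45.5 + 42.2 + 45.8 + 43.2 − 15.1 − 18.0 − 20.3 − 23.5 − 14.6 − 20.3 + 9.8 + 7.0 + 9.8 + 12.0 − 6.2 = 97.3%
P(none) = 100% − 97.3% = 2.7%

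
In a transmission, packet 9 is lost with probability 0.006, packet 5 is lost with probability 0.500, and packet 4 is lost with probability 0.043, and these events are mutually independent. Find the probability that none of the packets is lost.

Since the events are independent, P(none) is the product of the individual non-occurrence probabilities.
P(none) = (1 − 0.006) × (1 − 0.500) × (1 − 0.043) = 0.994 × 0.500 × 0.957 = 0.475629

0.475629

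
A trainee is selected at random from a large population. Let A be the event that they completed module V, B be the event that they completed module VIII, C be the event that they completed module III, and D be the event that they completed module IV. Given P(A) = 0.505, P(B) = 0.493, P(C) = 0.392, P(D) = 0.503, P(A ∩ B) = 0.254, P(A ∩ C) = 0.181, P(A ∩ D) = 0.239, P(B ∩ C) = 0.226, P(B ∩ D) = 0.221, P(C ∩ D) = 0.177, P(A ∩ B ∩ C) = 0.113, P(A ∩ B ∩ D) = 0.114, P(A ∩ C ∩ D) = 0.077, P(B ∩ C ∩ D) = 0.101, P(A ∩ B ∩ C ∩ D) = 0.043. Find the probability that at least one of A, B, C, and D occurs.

0.957

P(A ∪ B ∪ C ∪ D) = 0.505 + 0.493 + 0.392 + 0.503 − 0.254 − 0.181 − 0.239 − 0.226 − 0.221 − 0.177 + 0.113 + 0.114 + 0.077 + 0.101 − 0.043 = 0.957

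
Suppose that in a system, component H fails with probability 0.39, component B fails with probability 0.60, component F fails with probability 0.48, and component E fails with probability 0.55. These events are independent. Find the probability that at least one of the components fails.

0.942904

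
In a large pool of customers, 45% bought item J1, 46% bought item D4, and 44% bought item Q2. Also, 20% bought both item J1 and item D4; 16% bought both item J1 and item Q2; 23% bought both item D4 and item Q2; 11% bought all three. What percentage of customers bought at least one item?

87%

P(union) = 45 + 46 + 44 − 20 − 16 − 23 + 11 = 87%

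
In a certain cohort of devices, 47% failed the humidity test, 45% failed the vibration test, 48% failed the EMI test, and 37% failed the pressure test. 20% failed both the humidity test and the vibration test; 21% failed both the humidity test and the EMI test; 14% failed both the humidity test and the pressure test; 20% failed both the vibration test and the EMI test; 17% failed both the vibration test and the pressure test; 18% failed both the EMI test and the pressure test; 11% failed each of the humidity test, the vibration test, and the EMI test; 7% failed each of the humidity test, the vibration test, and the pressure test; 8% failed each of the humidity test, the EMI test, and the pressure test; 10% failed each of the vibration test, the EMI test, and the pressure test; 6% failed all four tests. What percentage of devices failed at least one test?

97%

Inclusion–exclusion gives
P(≥1) = 47 + 45 + 48 + 37 − 20 − 21 − 14 − 20 − 17 − 18 + 11 + 7 + 8 + 10 − 6 = 97%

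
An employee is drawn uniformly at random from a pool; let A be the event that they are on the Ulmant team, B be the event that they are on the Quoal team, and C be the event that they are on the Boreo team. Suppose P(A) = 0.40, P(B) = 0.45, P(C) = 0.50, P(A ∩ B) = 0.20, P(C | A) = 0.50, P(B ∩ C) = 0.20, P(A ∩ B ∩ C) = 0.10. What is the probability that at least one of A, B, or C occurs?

0.85

P(A ∩ C) = P(A)·P(C|A) = 0.40 × 0.50 = 0.20
P(A ∪ B ∪ C) = 0.40 + 0.45 + 0.50 − 0.20 − 0.20 − 0.20 + 0.10 = 0.85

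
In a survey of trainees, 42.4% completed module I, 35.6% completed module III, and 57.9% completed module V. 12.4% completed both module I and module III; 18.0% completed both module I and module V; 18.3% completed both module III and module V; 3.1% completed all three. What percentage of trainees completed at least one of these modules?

Using inclusion–exclusion:
P(at least one) = 42.4 + 35.6 + 57.9 − 12.4 − 18.0 − 18.3 + 3.1 = 90.3%

90.3%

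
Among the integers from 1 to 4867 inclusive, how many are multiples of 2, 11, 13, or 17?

By inclusion–exclusion:
floor(4867/2) + floor(4867/11) + floor(4867/13) + floor(4867/17) − floor(4867/22) − floor(4867/26) − floor(4867/34) − floor(4867/143) − floor(4867/187) − floor(4867/221) + floor(4867/286) + floor(4867/374) + floor(4867/442) + floor(4867/2431) − floor(4867/4862) = 2433 + 442 + 374 + 286 − 221 − 187 − 143 − 34 − 26 − 22 + 17 + 13 + 11 + 2 − 1 = 2944

2944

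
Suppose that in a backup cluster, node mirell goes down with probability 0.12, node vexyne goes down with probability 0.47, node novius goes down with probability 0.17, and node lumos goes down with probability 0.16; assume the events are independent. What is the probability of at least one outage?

Since the events are independent, P(none) is the product of the individual non-occurrence probabilities.
P(none) = (1 − 0.12) × (1 − 0.47) × (1 − 0.17) × (1 − 0.16) = 0.88 × 0.53 × 0.83 × 0.84 = 0.32517408
P(at least one) = 1 − 0.32517408 = 0.67482592

0.67482592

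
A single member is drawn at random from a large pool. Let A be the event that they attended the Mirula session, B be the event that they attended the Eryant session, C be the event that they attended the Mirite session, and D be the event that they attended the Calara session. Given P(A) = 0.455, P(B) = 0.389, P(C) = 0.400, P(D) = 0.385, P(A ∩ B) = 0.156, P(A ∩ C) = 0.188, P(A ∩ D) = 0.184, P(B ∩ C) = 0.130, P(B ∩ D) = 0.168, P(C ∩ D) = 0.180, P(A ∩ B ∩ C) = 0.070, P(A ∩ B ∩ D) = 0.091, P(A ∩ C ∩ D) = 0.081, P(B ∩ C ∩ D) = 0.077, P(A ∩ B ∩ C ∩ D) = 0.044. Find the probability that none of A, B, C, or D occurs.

0.102

By inclusion–exclusion:
P(A ∪ B ∪ C ∪ D) = 0.455 + 0.389 + 0.400 + 0.385 − 0.156 − 0.188 − 0.184 − 0.130 − 0.168 − 0.180 + 0.070 + 0.091 + 0.081 + 0.077 − 0.044 = 0.898
P(none) = 1 − 0.898 = 0.102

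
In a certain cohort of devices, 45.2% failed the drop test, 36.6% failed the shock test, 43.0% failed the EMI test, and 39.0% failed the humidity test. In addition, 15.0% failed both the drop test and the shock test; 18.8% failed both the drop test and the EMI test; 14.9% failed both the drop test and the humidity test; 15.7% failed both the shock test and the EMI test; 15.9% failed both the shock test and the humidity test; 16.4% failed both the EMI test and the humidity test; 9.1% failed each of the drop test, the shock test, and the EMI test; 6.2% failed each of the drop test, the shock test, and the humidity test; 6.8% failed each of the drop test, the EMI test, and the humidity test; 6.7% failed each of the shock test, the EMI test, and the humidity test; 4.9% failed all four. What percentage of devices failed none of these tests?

By inclusion–exclusion:
P(≥1) = 45.2 + 36.6 + 43.0 + 39.0 − 15.0 − 18.8 − 14.9 − 15.7 − 15.9 − 16.4 + 9.1 + 6.2 + 6.8 + 6.7 − 4.9 = 91.0%
P(none) = 100% − 91.0% = 9.0%

9.0%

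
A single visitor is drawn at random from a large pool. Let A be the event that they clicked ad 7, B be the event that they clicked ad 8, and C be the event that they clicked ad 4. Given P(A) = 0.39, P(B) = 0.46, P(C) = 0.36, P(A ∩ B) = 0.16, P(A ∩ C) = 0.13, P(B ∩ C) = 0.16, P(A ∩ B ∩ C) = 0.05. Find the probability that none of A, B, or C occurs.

P(A ∪ B ∪ C) = 0.39 + 0.46 + 0.36 − 0.16 − 0.13 − 0.16 + 0.05 = 0.81
P(none) = 1 − 0.81 = 0.19

0.19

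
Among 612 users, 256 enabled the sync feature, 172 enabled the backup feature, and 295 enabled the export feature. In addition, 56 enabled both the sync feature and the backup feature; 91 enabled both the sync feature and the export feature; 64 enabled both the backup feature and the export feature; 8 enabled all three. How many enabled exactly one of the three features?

325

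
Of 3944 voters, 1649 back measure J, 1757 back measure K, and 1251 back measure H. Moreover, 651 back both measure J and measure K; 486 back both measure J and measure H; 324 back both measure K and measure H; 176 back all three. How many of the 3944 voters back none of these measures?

572

By inclusion-exclusion,
|union| = 1649 + 1757 + 1251 − 651 − 486 − 324 + 176 = 3372
None: 3944 − 3372 = 572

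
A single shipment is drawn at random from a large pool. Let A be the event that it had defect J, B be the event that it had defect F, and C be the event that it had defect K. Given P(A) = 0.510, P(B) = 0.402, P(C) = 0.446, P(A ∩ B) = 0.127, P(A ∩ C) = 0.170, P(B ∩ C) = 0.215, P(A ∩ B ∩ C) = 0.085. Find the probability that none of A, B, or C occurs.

0.069

P(A ∪ B ∪ C) = 0.510 + 0.402 + 0.446 − 0.127 − 0.170 − 0.215 + 0.085 = 0.931
P(none) = 1 − 0.931 = 0.069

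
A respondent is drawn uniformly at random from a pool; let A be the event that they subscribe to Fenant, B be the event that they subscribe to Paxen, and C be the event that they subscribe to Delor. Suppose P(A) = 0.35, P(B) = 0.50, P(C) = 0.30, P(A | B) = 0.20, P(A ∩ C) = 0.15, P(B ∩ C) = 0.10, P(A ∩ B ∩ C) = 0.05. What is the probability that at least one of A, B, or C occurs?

0.85

P(A ∩ B) = P(B)·P(A|B) = 0.50 × 0.20 = 0.10
Inclusion–exclusion gives
P(A ∪ B ∪ C) = 0.35 + 0.50 + 0.30 − 0.10 − 0.15 − 0.10 + 0.05 = 0.85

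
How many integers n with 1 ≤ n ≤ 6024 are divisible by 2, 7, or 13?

3641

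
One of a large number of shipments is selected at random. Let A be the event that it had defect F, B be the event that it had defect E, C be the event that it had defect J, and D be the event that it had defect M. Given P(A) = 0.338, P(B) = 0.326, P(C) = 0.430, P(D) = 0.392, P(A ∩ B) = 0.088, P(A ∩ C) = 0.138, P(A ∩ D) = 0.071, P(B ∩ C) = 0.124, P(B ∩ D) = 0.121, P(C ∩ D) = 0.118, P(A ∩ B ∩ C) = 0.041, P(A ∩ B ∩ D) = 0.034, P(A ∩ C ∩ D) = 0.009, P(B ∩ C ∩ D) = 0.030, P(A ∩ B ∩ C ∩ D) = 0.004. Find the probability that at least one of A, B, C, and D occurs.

0.936

P(A ∪ B ∪ C ∪ D) = 0.338 + 0.326 + 0.430 + 0.392 − 0.088 − 0.138 − 0.071 − 0.124 − 0.121 − 0.118 + 0.041 + 0.034 + 0.009 + 0.030 − 0.004 = 0.936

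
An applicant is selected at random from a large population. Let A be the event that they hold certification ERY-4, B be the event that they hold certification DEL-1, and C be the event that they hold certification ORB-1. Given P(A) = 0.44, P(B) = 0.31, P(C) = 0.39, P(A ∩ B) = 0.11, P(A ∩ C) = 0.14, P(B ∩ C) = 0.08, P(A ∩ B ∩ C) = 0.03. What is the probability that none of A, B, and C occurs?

0.16

P(A ∪ B ∪ C) = 0.44 + 0.31 + 0.39 − 0.11 − 0.14 − 0.08 + 0.03 = 0.84
P(none) = 1 − 0.84 = 0.16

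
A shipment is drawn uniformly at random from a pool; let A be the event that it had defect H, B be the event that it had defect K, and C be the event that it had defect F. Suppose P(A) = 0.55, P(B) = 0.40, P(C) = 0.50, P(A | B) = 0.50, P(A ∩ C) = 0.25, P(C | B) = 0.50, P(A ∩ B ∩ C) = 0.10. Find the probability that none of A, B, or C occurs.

0.10

P(A ∩ B) = P(B)·P(A|B) = 0.40 × 0.50 = 0.20
P(B ∩ C) = P(B)·P(C|B) = 0.40 × 0.50 = 0.20
Using inclusion–exclusion:
P(A ∪ B ∪ C) = 0.55 + 0.40 + 0.50 − 0.20 − 0.25 − 0.20 + 0.10 = 0.90
P(none) = 1 − 0.90 = 0.10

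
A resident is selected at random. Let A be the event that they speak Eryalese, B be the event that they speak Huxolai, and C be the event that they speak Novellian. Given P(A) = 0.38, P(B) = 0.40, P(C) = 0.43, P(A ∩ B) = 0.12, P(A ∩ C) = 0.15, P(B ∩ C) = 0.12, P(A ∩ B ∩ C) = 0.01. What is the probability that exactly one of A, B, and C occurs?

0.46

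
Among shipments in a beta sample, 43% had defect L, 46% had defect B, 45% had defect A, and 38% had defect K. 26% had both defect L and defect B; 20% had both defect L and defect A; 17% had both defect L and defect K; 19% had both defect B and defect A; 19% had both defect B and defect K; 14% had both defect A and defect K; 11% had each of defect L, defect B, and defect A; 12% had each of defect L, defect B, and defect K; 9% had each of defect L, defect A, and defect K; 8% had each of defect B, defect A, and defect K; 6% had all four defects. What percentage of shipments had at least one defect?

91%

P(union) = 43 + 46 + 45 + 38 − 26 − 20 − 17 − 19 − 19 − 14 + 11 + 12 + 9 + 8 − 6 = 91%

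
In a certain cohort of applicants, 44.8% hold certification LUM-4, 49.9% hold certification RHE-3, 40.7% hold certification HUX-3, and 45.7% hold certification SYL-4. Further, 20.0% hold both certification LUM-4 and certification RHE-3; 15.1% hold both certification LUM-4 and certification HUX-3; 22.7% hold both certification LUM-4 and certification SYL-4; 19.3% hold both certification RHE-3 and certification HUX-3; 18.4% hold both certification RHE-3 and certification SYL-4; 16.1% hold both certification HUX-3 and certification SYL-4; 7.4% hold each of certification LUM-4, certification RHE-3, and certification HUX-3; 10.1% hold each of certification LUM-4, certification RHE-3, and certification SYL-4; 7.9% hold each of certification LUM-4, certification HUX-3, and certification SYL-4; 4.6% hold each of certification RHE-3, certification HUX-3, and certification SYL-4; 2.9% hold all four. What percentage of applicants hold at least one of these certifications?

96.6%

By inclusion–exclusion:
P(≥1) = 44.8 + 49.9 + 40.7 + 45.7 − 20.0 − 15.1 − 22.7 − 19.3 − 18.4 − 16.1 + 7.4 + 10.1 + 7.9 + 4.6 − 2.9 = 96.6%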